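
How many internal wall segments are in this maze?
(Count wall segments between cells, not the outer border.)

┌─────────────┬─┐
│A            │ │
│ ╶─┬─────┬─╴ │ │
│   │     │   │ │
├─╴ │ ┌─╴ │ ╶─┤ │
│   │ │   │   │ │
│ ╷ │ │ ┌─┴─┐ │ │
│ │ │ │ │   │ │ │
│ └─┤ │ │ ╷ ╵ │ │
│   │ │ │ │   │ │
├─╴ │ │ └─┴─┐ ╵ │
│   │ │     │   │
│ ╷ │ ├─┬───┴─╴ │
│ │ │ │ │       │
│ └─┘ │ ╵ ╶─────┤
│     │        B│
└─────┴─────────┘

Counting internal wall segments:
Total internal walls: 49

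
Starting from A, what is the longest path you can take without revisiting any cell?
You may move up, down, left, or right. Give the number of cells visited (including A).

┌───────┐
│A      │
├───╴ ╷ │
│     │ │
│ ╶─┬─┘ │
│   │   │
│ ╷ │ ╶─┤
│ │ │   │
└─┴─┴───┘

Finding longest simple path using DFS:
Start: (0, 0)
Longest path visits 9 cells
Path: A → right → right → down → left → left → down → right → down

Solution:

┌───────┐
│A → ↓  │
├───╴ ╷ │
│↓ ← ↲│ │
│ ╶─┬─┘ │
│↳ ↓│   │
│ ╷ │ ╶─┤
│ │B│   │
└─┴─┴───┘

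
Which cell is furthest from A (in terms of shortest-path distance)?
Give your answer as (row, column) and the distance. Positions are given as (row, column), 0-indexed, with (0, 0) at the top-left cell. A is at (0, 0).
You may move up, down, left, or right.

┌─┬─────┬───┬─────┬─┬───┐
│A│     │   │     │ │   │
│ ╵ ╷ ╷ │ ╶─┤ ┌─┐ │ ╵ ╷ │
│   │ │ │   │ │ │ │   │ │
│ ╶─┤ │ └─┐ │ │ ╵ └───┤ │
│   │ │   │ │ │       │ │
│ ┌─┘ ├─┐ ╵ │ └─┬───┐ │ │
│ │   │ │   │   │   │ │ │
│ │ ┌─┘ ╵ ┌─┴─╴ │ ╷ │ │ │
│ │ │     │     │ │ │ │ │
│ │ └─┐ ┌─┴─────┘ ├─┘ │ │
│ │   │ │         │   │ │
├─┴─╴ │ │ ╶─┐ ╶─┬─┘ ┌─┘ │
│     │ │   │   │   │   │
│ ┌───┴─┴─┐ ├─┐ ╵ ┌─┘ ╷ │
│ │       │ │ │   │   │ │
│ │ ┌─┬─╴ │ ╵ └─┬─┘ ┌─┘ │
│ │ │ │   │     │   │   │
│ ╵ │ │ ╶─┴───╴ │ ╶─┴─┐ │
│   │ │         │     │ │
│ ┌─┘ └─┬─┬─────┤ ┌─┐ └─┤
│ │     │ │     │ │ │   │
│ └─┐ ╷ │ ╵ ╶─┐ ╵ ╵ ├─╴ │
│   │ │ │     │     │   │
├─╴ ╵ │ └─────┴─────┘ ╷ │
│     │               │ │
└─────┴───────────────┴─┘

Computing BFS distances from A to all cells:
Furthest cell: (4, 5)
Distance: 63 steps

Path from A to the furthest cell:

┌─┬─────┬───┬─────┬─┬───┐
│A│↱ ↓  │   │↓ ← ↰│ │   │
│ ╵ ╷ ╷ │ ╶─┤ ┌─┐ │ ╵ ╷ │
│↳ ↑│↓│ │   │↓│ │↑│   │ │
│ ╶─┤ │ └─┐ │ │ ╵ └───┤ │
│   │↓│   │ │↓│  ↑ ← ↰│ │
│ ┌─┘ ├─┐ ╵ │ └─┬───┐ │ │
│ │↓ ↲│ │   │↳ ↓│   │↑│ │
│ │ ┌─┘ ╵ ┌─┴─╴ │ ╷ │ │ │
│ │↓│     │B ← ↲│ │ │↑│ │
│ │ └─┐ ┌─┴─────┘ ├─┘ │ │
│ │↳ ↓│ │↱ → ↓    │↱ ↑│ │
├─┴─╴ │ │ ╶─┐ ╶─┬─┘ ┌─┘ │
│↓ ← ↲│ │↑ ↰│↳ ↓│↱ ↑│   │
│ ┌───┴─┴─┐ ├─┐ ╵ ┌─┘ ╷ │
│↓│↱ → → ↓│↑│ │↳ ↑│   │ │
│ │ ┌─┬─╴ │ ╵ └─┬─┘ ┌─┘ │
│↓│↑│ │↓ ↲│↑ ← ↰│   │   │
│ ╵ │ │ ╶─┴───╴ │ ╶─┴─┐ │
│↳ ↑│ │↳ → → → ↑│     │ │
│ ┌─┘ └─┬─┬─────┤ ┌─┐ └─┤
│ │     │ │     │ │ │   │
│ └─┐ ╷ │ ╵ ╶─┐ ╵ ╵ ├─╴ │
│   │ │ │     │     │   │
├─╴ ╵ │ └─────┴─────┘ ╷ │
│     │               │ │
└─────┴───────────────┴─┘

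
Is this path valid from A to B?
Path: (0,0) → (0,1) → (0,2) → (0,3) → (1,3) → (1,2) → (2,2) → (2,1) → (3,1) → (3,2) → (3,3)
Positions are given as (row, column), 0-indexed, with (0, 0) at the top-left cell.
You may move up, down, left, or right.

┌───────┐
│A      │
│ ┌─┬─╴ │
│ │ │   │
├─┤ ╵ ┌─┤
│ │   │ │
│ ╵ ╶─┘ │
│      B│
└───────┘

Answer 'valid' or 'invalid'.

Checking path validity:
Result: All consecutive moves are passable.

valid

Correct solution:

┌───────┐
│A → → ↓│
│ ┌─┬─╴ │
│ │ │↓ ↲│
├─┤ ╵ ┌─┤
│ │↓ ↲│ │
│ ╵ ╶─┘ │
│  ↳ → B│
└───────┘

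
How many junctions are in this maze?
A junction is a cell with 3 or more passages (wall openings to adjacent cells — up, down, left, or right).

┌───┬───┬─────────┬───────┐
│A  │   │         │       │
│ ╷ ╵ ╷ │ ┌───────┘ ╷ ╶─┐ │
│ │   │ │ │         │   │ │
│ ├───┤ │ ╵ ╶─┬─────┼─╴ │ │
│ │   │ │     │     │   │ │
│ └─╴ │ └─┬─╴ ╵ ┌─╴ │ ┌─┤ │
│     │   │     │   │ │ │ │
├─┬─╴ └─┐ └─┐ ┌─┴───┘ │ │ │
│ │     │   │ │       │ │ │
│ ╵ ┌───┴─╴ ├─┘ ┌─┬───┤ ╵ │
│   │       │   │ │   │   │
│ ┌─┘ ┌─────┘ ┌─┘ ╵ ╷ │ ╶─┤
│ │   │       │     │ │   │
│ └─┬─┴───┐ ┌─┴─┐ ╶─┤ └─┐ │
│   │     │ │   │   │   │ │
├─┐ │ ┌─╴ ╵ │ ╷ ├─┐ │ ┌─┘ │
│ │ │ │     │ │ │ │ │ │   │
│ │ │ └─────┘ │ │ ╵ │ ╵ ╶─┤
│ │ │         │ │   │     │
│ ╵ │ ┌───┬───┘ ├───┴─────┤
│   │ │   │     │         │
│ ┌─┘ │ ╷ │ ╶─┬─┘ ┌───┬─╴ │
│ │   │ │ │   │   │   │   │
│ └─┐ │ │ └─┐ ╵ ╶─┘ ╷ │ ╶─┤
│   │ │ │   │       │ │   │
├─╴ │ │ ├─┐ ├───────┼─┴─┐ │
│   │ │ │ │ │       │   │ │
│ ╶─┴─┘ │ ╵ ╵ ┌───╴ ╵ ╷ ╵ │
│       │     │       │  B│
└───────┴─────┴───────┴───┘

Checking each cell for number of passages:

Junctions found (3+ passages):
  (0, 10): 3 passages
  (2, 5): 3 passages
  (3, 2): 3 passages
  (3, 6): 4 passages
  (4, 2): 3 passages
  (5, 0): 3 passages
  (5, 11): 3 passages
  (6, 5): 3 passages
  (6, 8): 4 passages
  (7, 10): 3 passages
  (8, 4): 3 passages
  (9, 2): 3 passages
  (9, 11): 3 passages
  (10, 0): 3 passages
  (11, 2): 3 passages
  (12, 7): 3 passages
  (14, 5): 3 passages
  (14, 9): 3 passages
Total junctions: 18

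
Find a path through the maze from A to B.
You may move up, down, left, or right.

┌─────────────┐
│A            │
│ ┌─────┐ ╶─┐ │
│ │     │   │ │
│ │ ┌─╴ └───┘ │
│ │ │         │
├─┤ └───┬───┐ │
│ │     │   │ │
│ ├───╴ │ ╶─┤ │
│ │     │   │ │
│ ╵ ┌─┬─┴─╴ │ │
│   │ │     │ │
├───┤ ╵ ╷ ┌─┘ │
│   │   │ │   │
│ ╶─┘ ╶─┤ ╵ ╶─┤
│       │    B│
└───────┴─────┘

Finding the shortest path through the maze:
Path length: 15 steps
Directions: right → right → right → right → right → right → down → down → down → down → down → down → left → down → right

Solution:

┌─────────────┐
│A → → → → → ↓│
│ ┌─────┐ ╶─┐ │
│ │     │   │↓│
│ │ ┌─╴ └───┘ │
│ │ │        ↓│
├─┤ └───┬───┐ │
│ │     │   │↓│
│ ├───╴ │ ╶─┤ │
│ │     │   │↓│
│ ╵ ┌─┬─┴─╴ │ │
│   │ │     │↓│
├───┤ ╵ ╷ ┌─┘ │
│   │   │ │↓ ↲│
│ ╶─┘ ╶─┤ ╵ ╶─┤
│       │  ↳ B│
└───────┴─────┘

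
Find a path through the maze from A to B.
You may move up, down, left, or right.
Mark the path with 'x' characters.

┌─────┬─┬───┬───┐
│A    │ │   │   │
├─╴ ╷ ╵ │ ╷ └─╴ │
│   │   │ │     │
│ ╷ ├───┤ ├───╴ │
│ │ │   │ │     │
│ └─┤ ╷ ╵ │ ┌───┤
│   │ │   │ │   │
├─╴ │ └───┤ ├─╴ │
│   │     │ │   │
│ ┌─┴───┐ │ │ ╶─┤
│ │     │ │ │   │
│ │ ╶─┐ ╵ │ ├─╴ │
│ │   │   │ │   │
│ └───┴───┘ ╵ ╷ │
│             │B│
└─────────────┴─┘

Finding the shortest path through the maze:
Path length: 20 steps
Directions: right → down → left → down → down → right → down → left → down → down → down → right → right → right → right → right → right → up → right → down

Solution:

┌─────┬─┬───┬───┐
│A x  │ │   │   │
├─╴ ╷ ╵ │ ╷ └─╴ │
│x x│   │ │     │
│ ╷ ├───┤ ├───╴ │
│x│ │   │ │     │
│ └─┤ ╷ ╵ │ ┌───┤
│x x│ │   │ │   │
├─╴ │ └───┤ ├─╴ │
│x x│     │ │   │
│ ┌─┴───┐ │ │ ╶─┤
│x│     │ │ │   │
│ │ ╶─┐ ╵ │ ├─╴ │
│x│   │   │ │x x│
│ └───┴───┘ ╵ ╷ │
│x x x x x x x│B│
└─────────────┴─┘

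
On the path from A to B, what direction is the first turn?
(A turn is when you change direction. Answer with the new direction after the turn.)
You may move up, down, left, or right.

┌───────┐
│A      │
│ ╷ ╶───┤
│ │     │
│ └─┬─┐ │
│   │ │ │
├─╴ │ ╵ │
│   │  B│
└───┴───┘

Directions: right, down, right, right, down, down
First turn direction: down

Solution:

┌───────┐
│A ↓    │
│ ╷ ╶───┤
│ │↳ → ↓│
│ └─┬─┐ │
│   │ │↓│
├─╴ │ ╵ │
│   │  B│
└───┴───┘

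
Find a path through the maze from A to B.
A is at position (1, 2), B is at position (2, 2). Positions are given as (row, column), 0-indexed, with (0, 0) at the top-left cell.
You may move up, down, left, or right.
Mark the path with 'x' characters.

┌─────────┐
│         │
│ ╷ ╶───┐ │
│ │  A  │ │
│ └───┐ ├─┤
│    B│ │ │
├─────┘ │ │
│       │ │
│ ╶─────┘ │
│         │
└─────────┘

Finding the shortest path from (1, 2) to (2, 2):
Path length: 7 steps
Directions: left → up → left → down → down → right → right

Solution:

┌─────────┐
│x x      │
│ ╷ ╶───┐ │
│x│x A  │ │
│ └───┐ ├─┤
│x x B│ │ │
├─────┘ │ │
│       │ │
│ ╶─────┘ │
│         │
└─────────┘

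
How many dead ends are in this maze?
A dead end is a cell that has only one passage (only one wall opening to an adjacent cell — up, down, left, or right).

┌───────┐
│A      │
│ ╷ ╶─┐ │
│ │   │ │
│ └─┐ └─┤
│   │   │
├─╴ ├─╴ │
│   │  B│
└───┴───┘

Checking each cell for number of passages:

Dead ends found at positions:
  (1, 3)
  (3, 0)
  (3, 2)
Total dead ends: 3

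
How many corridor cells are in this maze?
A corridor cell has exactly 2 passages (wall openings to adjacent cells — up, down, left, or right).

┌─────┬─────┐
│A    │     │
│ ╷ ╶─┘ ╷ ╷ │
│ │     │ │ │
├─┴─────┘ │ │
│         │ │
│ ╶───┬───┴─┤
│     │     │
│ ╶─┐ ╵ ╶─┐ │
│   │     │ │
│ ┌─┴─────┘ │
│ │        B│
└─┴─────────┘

Counting cells with exactly 2 passages:
Total corridor cells: 24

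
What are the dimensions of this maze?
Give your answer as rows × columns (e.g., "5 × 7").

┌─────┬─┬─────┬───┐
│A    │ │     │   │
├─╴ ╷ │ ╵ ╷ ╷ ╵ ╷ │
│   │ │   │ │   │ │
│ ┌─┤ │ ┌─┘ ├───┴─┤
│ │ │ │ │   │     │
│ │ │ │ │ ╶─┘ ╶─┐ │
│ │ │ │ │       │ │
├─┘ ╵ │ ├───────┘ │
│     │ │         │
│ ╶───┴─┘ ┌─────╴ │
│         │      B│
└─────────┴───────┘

Counting the maze dimensions:
Rows (vertical): 6
Columns (horizontal): 9
Dimensions: 6 × 9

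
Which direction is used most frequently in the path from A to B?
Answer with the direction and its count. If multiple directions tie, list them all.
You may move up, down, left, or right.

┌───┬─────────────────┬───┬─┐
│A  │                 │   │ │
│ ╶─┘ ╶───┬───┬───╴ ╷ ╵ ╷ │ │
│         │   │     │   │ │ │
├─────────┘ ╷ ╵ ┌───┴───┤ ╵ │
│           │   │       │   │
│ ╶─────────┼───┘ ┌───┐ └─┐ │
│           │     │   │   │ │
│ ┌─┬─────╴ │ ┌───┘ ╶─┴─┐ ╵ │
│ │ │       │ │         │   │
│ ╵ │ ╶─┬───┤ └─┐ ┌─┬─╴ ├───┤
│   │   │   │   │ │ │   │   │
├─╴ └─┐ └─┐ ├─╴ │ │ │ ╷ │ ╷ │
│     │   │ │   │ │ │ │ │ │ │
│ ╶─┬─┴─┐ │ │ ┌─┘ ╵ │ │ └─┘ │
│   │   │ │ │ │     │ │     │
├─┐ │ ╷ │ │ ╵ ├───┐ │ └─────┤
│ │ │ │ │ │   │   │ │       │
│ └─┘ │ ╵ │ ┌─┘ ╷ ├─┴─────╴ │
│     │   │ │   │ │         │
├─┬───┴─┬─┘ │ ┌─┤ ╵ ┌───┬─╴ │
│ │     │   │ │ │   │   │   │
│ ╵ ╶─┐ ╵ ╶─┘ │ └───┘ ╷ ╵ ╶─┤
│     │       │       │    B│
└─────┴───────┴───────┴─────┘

Directions: down, right, right, up, right, right, right, right, right, right, right, right, down, right, up, right, down, down, right, down, down, left, up, left, up, left, left, left, down, left, left, down, down, right, down, left, down, down, left, down, down, left, down, right, right, up, up, right, up, right, down, down, right, up, right, right, right, right, down, left, down, right
Counts: {'down': 19, 'right': 24, 'up': 8, 'left': 11}
Most common: right (24 times)

Solution:

┌───┬─────────────────┬───┬─┐
│A  │↱ → → → → → → → ↓│↱ ↓│ │
│ ╶─┘ ╶───┬───┬───╴ ╷ ╵ ╷ │ │
│↳ → ↑    │   │     │↳ ↑│↓│ │
├─────────┘ ╷ ╵ ┌───┴───┤ ╵ │
│           │   │↓ ← ← ↰│↳ ↓│
│ ╶─────────┼───┘ ┌───┐ └─┐ │
│           │↓ ← ↲│   │↑ ↰│↓│
│ ┌─┬─────╴ │ ┌───┘ ╶─┴─┐ ╵ │
│ │ │       │↓│         │↑ ↲│
│ ╵ │ ╶─┬───┤ └─┐ ┌─┬─╴ ├───┤
│   │   │   │↳ ↓│ │ │   │   │
├─╴ └─┐ └─┐ ├─╴ │ │ │ ╷ │ ╷ │
│     │   │ │↓ ↲│ │ │ │ │ │ │
│ ╶─┬─┴─┐ │ │ ┌─┘ ╵ │ │ └─┘ │
│   │   │ │ │↓│     │ │     │
├─┐ │ ╷ │ │ ╵ ├───┐ │ └─────┤
│ │ │ │ │ │↓ ↲│↱ ↓│ │       │
│ └─┘ │ ╵ │ ┌─┘ ╷ ├─┴─────╴ │
│     │   │↓│↱ ↑│↓│↱ → → → ↓│
├─┬───┴─┬─┘ │ ┌─┤ ╵ ┌───┬─╴ │
│ │     │↓ ↲│↑│ │↳ ↑│   │↓ ↲│
│ ╵ ╶─┐ ╵ ╶─┘ │ └───┘ ╷ ╵ ╶─┤
│     │  ↳ → ↑│       │  ↳ B│
└─────┴───────┴───────┴─────┘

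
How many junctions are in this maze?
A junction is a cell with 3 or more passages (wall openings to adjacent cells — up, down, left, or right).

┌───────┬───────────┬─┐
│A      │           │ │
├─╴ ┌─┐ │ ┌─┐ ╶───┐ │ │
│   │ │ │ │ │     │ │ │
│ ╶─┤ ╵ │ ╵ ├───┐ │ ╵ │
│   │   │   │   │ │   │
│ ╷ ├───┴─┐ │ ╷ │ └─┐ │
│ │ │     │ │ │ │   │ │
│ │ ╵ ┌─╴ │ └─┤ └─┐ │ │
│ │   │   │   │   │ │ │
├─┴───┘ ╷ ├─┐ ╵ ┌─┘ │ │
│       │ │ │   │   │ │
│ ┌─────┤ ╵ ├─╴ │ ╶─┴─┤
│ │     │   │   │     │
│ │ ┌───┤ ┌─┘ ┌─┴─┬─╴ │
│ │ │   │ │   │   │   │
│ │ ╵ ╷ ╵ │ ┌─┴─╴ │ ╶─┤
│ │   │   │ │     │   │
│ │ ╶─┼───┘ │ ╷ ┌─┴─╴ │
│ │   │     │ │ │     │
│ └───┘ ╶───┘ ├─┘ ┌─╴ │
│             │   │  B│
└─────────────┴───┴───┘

Checking each cell for number of passages:

Junctions found (3+ passages):
  (0, 1): 3 passages
  (0, 6): 3 passages
  (2, 0): 3 passages
  (2, 5): 3 passages
  (2, 10): 3 passages
  (4, 4): 3 passages
  (4, 7): 3 passages
  (5, 7): 3 passages
  (6, 4): 3 passages
  (8, 1): 3 passages
  (8, 7): 3 passages
  (9, 10): 3 passages
  (10, 3): 3 passages
Total junctions: 13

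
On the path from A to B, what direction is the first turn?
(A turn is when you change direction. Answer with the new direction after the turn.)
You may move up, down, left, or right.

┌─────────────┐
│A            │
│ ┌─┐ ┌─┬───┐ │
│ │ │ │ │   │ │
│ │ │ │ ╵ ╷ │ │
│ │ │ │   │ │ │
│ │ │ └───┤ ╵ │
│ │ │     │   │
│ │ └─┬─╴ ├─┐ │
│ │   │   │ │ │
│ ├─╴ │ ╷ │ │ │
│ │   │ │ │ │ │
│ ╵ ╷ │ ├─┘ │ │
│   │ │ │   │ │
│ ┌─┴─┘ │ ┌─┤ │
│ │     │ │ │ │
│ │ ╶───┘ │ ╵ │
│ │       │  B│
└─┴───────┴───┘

Directions: right, right, right, right, right, right, down, down, down, down, down, down, down, down
First turn direction: down

Solution:

┌─────────────┐
│A → → → → → ↓│
│ ┌─┐ ┌─┬───┐ │
│ │ │ │ │   │↓│
│ │ │ │ ╵ ╷ │ │
│ │ │ │   │ │↓│
│ │ │ └───┤ ╵ │
│ │ │     │  ↓│
│ │ └─┬─╴ ├─┐ │
│ │   │   │ │↓│
│ ├─╴ │ ╷ │ │ │
│ │   │ │ │ │↓│
│ ╵ ╷ │ ├─┘ │ │
│   │ │ │   │↓│
│ ┌─┴─┘ │ ┌─┤ │
│ │     │ │ │↓│
│ │ ╶───┘ │ ╵ │
│ │       │  B│
└─┴───────┴───┘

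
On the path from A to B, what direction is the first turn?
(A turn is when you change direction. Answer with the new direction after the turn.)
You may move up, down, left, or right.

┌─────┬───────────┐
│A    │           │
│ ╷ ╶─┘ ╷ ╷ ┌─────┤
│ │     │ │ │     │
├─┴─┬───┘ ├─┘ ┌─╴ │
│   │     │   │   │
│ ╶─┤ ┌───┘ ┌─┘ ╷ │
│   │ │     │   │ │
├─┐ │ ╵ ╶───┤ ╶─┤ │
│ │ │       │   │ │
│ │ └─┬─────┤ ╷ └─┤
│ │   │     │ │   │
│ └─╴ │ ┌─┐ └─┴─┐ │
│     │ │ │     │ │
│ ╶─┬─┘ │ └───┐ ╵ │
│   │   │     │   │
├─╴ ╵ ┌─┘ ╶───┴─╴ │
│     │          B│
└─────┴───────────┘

Directions: right, down, right, right, up, right, down, down, left, left, down, down, right, up, right, right, up, right, up, right, right, down, left, down, left, down, right, down, right, down, down, down
First turn direction: down

Solution:

┌─────┬───────────┐
│A ↓  │↱ ↓        │
│ ╷ ╶─┘ ╷ ╷ ┌─────┤
│ │↳ → ↑│↓│ │↱ → ↓│
├─┴─┬───┘ ├─┘ ┌─╴ │
│   │↓ ← ↲│↱ ↑│↓ ↲│
│ ╶─┤ ┌───┘ ┌─┘ ╷ │
│   │↓│↱ → ↑│↓ ↲│ │
├─┐ │ ╵ ╶───┤ ╶─┤ │
│ │ │↳ ↑    │↳ ↓│ │
│ │ └─┬─────┤ ╷ └─┤
│ │   │     │ │↳ ↓│
│ └─╴ │ ┌─┐ └─┴─┐ │
│     │ │ │     │↓│
│ ╶─┬─┘ │ └───┐ ╵ │
│   │   │     │  ↓│
├─╴ ╵ ┌─┘ ╶───┴─╴ │
│     │          B│
└─────┴───────────┘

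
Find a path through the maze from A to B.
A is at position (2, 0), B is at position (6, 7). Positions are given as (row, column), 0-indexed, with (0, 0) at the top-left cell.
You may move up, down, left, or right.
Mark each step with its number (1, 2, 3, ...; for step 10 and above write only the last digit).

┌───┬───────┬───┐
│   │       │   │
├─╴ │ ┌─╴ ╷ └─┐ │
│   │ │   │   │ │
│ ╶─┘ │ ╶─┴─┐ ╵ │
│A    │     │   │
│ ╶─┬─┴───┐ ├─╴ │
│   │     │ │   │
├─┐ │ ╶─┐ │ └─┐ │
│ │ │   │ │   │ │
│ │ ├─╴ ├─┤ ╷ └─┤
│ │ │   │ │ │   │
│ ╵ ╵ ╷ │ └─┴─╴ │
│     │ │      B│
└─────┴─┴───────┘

Finding the shortest path from (2, 0) to (6, 7):
Path length: 17 steps
Directions: right → right → up → up → right → right → down → left → down → right → right → down → down → right → down → right → down

Solution:

┌───┬───────┬───┐
│   │4 5 6  │   │
├─╴ │ ┌─╴ ╷ └─┐ │
│   │3│8 7│   │ │
│ ╶─┘ │ ╶─┴─┐ ╵ │
│A 1 2│9 0 1│   │
│ ╶─┬─┴───┐ ├─╴ │
│   │     │2│   │
├─┐ │ ╶─┐ │ └─┐ │
│ │ │   │ │3 4│ │
│ │ ├─╴ ├─┤ ╷ └─┤
│ │ │   │ │ │5 6│
│ ╵ ╵ ╷ │ └─┴─╴ │
│     │ │      B│
└─────┴─┴───────┘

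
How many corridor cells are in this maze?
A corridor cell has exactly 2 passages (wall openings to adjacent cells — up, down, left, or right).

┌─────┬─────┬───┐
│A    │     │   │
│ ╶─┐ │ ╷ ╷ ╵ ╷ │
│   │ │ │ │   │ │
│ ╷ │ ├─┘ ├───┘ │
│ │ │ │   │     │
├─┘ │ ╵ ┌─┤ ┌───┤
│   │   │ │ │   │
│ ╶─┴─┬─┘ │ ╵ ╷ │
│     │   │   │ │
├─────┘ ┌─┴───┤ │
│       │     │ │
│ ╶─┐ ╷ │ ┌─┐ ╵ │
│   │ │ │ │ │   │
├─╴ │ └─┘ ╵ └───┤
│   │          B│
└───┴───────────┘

Counting cells with exactly 2 passages:
Total corridor cells: 50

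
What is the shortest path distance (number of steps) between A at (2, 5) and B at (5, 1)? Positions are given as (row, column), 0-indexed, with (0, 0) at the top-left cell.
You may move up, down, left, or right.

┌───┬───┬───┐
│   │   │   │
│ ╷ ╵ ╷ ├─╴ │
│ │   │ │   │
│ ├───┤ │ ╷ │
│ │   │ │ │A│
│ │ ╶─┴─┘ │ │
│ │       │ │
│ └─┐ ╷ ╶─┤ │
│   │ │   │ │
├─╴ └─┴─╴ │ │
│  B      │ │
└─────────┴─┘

Finding path from (2, 5) to (5, 1):
Path: (2,5) → (1,5) → (1,4) → (2,4) → (3,4) → (3,3) → (4,3) → (4,4) → (5,4) → (5,3) → (5,2) → (5,1)
Distance: 11 steps

Solution:

┌───┬───┬───┐
│   │   │   │
│ ╷ ╵ ╷ ├─╴ │
│ │   │ │↓ ↰│
│ ├───┤ │ ╷ │
│ │   │ │↓│A│
│ │ ╶─┴─┘ │ │
│ │    ↓ ↲│ │
│ └─┐ ╷ ╶─┤ │
│   │ │↳ ↓│ │
├─╴ └─┴─╴ │ │
│  B ← ← ↲│ │
└─────────┴─┘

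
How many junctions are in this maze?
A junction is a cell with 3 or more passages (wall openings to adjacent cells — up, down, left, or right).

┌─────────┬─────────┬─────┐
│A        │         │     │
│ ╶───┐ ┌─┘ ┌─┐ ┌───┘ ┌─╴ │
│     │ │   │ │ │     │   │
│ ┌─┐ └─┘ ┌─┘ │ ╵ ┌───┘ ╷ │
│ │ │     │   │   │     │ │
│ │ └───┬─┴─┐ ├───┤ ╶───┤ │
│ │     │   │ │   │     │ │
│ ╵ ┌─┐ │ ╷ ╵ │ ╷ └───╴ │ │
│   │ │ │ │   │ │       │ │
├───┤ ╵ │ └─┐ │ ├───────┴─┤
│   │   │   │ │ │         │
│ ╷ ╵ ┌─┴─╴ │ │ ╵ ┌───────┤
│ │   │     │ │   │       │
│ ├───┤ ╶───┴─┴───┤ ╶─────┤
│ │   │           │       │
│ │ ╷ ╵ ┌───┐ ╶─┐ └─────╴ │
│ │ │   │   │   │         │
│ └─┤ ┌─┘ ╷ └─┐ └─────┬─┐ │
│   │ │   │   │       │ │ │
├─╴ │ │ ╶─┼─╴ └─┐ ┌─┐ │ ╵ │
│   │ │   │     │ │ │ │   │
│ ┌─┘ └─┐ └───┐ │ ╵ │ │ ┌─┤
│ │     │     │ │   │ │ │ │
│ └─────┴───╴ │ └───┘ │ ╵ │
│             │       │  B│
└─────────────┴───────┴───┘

Checking each cell for number of passages:

Junctions found (3+ passages):
  (0, 3): 3 passages
  (0, 7): 3 passages
  (1, 0): 3 passages
  (1, 12): 3 passages
  (2, 6): 3 passages
  (3, 1): 3 passages
  (4, 6): 3 passages
  (5, 2): 3 passages
  (7, 3): 3 passages
  (7, 6): 3 passages
  (8, 2): 3 passages
  (8, 12): 3 passages
  (9, 8): 3 passages
  (10, 6): 3 passages
  (10, 11): 3 passages
  (11, 2): 3 passages
Total junctions: 16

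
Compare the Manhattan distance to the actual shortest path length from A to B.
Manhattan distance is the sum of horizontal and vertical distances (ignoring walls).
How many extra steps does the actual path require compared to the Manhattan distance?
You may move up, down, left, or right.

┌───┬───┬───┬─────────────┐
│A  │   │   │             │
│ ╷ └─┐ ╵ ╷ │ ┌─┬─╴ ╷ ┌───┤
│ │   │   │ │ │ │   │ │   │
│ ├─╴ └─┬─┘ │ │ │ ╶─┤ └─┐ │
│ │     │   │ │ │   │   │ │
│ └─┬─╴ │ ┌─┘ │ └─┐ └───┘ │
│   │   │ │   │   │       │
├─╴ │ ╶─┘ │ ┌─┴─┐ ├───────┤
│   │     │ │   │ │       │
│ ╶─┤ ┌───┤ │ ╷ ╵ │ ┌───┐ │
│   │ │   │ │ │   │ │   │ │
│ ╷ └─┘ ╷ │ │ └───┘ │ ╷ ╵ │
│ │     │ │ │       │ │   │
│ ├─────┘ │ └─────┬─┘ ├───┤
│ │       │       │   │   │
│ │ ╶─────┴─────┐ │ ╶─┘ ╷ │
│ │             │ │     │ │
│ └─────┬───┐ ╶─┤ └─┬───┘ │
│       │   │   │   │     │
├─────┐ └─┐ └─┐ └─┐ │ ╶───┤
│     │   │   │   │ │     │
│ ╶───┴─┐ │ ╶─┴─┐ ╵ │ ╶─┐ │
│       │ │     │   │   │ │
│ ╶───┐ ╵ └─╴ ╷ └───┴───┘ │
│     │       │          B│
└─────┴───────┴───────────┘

Manhattan distance: |12 - 0| + |12 - 0| = 24
Actual path length: 28
Extra steps: 28 - 24 = 4

Solution:

┌───┬───┬───┬─────────────┐
│A  │   │   │             │
│ ╷ └─┐ ╵ ╷ │ ┌─┬─╴ ╷ ┌───┤
│↓│   │   │ │ │ │   │ │   │
│ ├─╴ └─┬─┘ │ │ │ ╶─┤ └─┐ │
│↓│     │   │ │ │   │   │ │
│ └─┬─╴ │ ┌─┘ │ └─┐ └───┘ │
│↳ ↓│   │ │   │   │       │
├─╴ │ ╶─┘ │ ┌─┴─┐ ├───────┤
│↓ ↲│     │ │   │ │       │
│ ╶─┤ ┌───┤ │ ╷ ╵ │ ┌───┐ │
│↓  │ │   │ │ │   │ │   │ │
│ ╷ └─┘ ╷ │ │ └───┘ │ ╷ ╵ │
│↓│     │ │ │       │ │   │
│ ├─────┘ │ └─────┬─┘ ├───┤
│↓│       │       │   │   │
│ │ ╶─────┴─────┐ │ ╶─┘ ╷ │
│↓│             │ │     │ │
│ └─────┬───┐ ╶─┤ └─┬───┘ │
│↳ → → ↓│   │   │   │     │
├─────┐ └─┐ └─┐ └─┐ │ ╶───┤
│     │↳ ↓│   │   │ │     │
│ ╶───┴─┐ │ ╶─┴─┐ ╵ │ ╶─┐ │
│       │↓│  ↱ ↓│   │   │ │
│ ╶───┐ ╵ └─╴ ╷ └───┴───┘ │
│     │  ↳ → ↑│↳ → → → → B│
└─────┴───────┴───────────┘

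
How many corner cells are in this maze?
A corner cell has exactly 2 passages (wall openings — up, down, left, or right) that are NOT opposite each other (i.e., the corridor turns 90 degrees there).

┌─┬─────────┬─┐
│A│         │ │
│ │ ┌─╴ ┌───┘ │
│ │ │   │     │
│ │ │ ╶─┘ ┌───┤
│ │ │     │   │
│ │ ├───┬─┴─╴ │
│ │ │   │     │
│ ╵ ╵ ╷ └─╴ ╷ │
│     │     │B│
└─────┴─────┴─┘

Counting corner cells (2 non-opposite passages):
Total corners: 14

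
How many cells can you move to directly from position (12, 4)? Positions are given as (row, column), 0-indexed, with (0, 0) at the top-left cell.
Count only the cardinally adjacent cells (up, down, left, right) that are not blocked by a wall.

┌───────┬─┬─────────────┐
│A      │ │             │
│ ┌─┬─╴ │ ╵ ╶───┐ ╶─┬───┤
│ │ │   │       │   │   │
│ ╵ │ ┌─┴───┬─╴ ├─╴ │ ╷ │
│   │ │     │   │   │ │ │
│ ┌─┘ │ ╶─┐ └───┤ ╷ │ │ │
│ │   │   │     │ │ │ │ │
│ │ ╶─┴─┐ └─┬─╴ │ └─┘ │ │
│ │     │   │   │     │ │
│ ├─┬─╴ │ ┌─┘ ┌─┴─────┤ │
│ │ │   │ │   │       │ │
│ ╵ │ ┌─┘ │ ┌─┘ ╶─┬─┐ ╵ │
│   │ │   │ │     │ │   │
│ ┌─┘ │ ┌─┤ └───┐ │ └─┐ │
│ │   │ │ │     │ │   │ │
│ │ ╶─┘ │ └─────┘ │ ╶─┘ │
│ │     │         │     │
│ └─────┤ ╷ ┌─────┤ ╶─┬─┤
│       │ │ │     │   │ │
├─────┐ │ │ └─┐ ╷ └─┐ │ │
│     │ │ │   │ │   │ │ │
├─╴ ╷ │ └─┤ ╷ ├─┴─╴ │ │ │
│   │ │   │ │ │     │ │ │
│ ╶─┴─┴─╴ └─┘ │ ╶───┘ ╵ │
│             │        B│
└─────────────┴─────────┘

Checking passable neighbors of (12, 4):
Neighbors: (11, 4), (12, 3), (12, 5)
Count: 3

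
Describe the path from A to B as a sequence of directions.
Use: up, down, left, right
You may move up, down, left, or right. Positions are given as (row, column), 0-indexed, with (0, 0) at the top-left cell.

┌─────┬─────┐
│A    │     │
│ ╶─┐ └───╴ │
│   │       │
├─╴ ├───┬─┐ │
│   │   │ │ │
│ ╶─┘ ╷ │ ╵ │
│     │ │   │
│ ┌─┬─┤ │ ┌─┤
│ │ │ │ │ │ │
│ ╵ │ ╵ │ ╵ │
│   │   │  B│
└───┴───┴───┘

Finding the path and converting it to directions:
Path through cells: (0,0) → (0,1) → (0,2) → (1,2) → (1,3) → (1,4) → (1,5) → (2,5) → (3,5) → (3,4) → (4,4) → (5,4) → (5,5)
Directions: right, right, down, right, right, right, down, down, left, down, down, right

Solution:

┌─────┬─────┐
│A → ↓│     │
│ ╶─┐ └───╴ │
│   │↳ → → ↓│
├─╴ ├───┬─┐ │
│   │   │ │↓│
│ ╶─┘ ╷ │ ╵ │
│     │ │↓ ↲│
│ ┌─┬─┤ │ ┌─┤
│ │ │ │ │↓│ │
│ ╵ │ ╵ │ ╵ │
│   │   │↳ B│
└───┴───┴───┘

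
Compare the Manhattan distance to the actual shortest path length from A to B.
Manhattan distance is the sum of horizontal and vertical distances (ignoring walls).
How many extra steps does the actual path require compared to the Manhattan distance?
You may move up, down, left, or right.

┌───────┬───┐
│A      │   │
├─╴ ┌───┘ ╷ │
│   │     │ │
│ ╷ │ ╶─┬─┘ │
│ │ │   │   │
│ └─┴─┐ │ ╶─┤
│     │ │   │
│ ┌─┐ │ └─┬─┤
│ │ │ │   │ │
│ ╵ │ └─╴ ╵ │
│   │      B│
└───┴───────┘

Manhattan distance: |5 - 0| + |5 - 0| = 10
Actual path length: 12
Extra steps: 12 - 10 = 2

Solution:

┌───────┬───┐
│A ↓    │   │
├─╴ ┌───┘ ╷ │
│↓ ↲│     │ │
│ ╷ │ ╶─┬─┘ │
│↓│ │   │   │
│ └─┴─┐ │ ╶─┤
│↳ → ↓│ │   │
│ ┌─┐ │ └─┬─┤
│ │ │↓│   │ │
│ ╵ │ └─╴ ╵ │
│   │↳ → → B│
└───┴───────┘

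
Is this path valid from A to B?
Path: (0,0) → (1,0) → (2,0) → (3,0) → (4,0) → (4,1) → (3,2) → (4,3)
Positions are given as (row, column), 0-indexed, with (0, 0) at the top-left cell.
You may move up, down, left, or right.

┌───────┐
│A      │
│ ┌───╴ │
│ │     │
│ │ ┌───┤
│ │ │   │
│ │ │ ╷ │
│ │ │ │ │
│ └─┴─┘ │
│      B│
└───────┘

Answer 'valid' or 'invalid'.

Checking path validity:
Result: Invalid move at step 6: cannot move from (4, 1) to (3, 2).

invalid

Correct solution:

┌───────┐
│A      │
│ ┌───╴ │
│↓│     │
│ │ ┌───┤
│↓│ │   │
│ │ │ ╷ │
│↓│ │ │ │
│ └─┴─┘ │
│↳ → → B│
└───────┘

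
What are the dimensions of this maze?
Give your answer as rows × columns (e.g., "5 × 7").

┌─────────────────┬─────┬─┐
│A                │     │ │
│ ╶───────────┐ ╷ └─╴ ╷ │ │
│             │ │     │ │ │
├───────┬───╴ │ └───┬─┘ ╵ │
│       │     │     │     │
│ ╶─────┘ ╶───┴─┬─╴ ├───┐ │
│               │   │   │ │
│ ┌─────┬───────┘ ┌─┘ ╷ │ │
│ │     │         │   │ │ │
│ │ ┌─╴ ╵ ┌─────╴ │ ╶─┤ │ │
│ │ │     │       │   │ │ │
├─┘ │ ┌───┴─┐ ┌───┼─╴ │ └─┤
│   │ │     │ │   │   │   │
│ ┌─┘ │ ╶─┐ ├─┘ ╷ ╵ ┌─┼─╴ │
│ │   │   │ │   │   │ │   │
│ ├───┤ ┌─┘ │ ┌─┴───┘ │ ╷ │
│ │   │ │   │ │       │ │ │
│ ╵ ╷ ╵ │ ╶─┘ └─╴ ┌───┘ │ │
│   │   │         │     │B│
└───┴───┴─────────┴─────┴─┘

Counting the maze dimensions:
Rows (vertical): 10
Columns (horizontal): 13
Dimensions: 10 × 13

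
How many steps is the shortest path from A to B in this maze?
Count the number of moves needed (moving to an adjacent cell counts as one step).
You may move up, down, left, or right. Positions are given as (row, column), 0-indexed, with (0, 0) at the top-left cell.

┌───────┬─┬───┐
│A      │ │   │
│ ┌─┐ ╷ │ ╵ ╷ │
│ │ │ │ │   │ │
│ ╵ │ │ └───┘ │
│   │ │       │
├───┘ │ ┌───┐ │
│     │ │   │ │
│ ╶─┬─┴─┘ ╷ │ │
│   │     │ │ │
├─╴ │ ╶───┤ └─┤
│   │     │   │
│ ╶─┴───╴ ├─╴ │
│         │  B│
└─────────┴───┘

Using BFS to find shortest path:
Start: (0, 0), End: (6, 6)
Path found:
(0,0) → (0,1) → (0,2) → (1,2) → (2,2) → (3,2) → (3,1) → (3,0) → (4,0) → (4,1) → (5,1) → (5,0) → (6,0) → (6,1) → (6,2) → (6,3) → (6,4) → (5,4) → (5,3) → (5,2) → (4,2) → (4,3) → (4,4) → (3,4) → (3,5) → (4,5) → (5,5) → (5,6) → (6,6)
Number of steps: 28

Solution:

┌───────┬─┬───┐
│A → ↓  │ │   │
│ ┌─┐ ╷ │ ╵ ╷ │
│ │ │↓│ │   │ │
│ ╵ │ │ └───┘ │
│   │↓│       │
├───┘ │ ┌───┐ │
│↓ ← ↲│ │↱ ↓│ │
│ ╶─┬─┴─┘ ╷ │ │
│↳ ↓│↱ → ↑│↓│ │
├─╴ │ ╶───┤ └─┤
│↓ ↲│↑ ← ↰│↳ ↓│
│ ╶─┴───╴ ├─╴ │
│↳ → → → ↑│  B│
└─────────┴───┘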